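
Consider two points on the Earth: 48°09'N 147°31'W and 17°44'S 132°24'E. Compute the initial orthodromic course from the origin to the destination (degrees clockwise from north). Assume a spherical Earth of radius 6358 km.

250.9°

N = sin Δλ·cos φ₂ = -0.9383;  D = cos φ₁ sin φ₂ − sin φ₁ cos φ₂ cos Δλ = -0.3254
initial course = atan2(N, D) = 250.87°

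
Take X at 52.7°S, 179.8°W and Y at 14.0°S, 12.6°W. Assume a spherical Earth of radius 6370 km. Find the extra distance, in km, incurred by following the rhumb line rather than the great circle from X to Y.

Great circle: cos σ = sin φ₁ sin φ₂ + cos φ₁ cos φ₂ cos Δλ,  σ = 1.9616 rad → d_gc = 12495.4 km
Rhumb line: Δψ = +0.8393, q = Δφ/Δψ = 0.8047, d_rh = R√(Δφ²+q²Δλ²) = 15565.3 km
Excess = 15565.3 − 12495.4 = 3069.9 ≈ 3070 km

3070 km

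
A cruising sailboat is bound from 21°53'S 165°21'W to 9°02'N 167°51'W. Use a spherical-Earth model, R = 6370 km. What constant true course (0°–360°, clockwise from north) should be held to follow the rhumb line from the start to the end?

355.5°

Meridional parts: M(φ₁)=-0.3916, M(φ₂)=+0.1583 → ΔM = +0.5499;  Δλ = -0.0436 rad
tan C = Δλ / ΔM = -0.0793 → C = 355.46°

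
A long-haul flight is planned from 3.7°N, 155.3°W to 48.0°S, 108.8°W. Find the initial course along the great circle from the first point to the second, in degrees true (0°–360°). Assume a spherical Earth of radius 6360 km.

147.8°

N = sin Δλ·cos φ₂ = +0.4854;  D = cos φ₁ sin φ₂ − sin φ₁ cos φ₂ cos Δλ = -0.7713
initial course = atan2(N, D) = 147.82°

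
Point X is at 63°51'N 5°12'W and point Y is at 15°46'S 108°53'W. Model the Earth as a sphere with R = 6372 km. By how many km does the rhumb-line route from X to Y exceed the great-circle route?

Great circle: cos σ = sin φ₁ sin φ₂ + cos φ₁ cos φ₂ cos Δλ,  σ = 1.9222 rad → d_gc = 12248.4 km
Rhumb line: Δψ = -1.7387, q = Δφ/Δψ = 0.7992, d_rh = R√(Δφ²+q²Δλ²) = 12780.0 km
Excess = 12780.0 − 12248.4 = 531.6 ≈ 532 km

532 km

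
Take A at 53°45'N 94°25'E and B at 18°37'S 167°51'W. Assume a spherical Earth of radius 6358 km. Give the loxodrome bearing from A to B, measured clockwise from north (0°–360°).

Meridional parts: M(φ₁)=+1.1168, M(φ₂)=-0.3308 → ΔM = -1.4476;  Δλ = +1.7058 rad
tan C = Δλ / ΔM = -1.1784 → C = 130.32°

130.3°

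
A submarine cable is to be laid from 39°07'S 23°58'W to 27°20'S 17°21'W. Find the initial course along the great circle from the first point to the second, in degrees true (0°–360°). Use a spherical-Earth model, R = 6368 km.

27.0°

θ = atan2( sin Δλ·cos φ₂ ,  cos φ₁ sin φ₂ − sin φ₁ cos φ₂ cos Δλ )
  = atan2(+0.1024, +0.2005) = 27.05°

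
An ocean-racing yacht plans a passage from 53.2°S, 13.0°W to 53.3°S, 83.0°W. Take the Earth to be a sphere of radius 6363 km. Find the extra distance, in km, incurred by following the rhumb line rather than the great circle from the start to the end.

Great circle: cos σ = sin φ₁ sin φ₂ + cos φ₁ cos φ₂ cos Δλ,  σ = 0.7006 rad → d_gc = 4458.0 km
Rhumb line: Δψ = -0.0029, q = Δφ/Δψ = 0.5983, d_rh = R√(Δφ²+q²Δλ²) = 4651.3 km
Excess = 4651.3 − 4458.0 = 193.3 ≈ 193 km

193 km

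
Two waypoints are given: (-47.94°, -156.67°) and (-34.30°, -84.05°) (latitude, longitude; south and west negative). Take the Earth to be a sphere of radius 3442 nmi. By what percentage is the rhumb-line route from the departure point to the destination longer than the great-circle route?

3.3%

Great circle: σ = 0.9475 rad → d_gc = Rσ = 3261.4 nmi
Rhumb: Δφ = +0.2381, Δλ = +1.2675, Δψ = +0.3179, q = Δφ/Δψ = 0.7488 → d_rh = R√(Δφ²+q²Δλ²) = 3368.0 nmi
Excess = (3368.0 − 3261.4) / 3261.4 = 106.6 / 3261.4 = 3.27% ≈ 3.3%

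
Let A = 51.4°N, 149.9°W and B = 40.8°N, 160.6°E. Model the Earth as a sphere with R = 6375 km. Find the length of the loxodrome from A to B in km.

Rhumb course C = atan2(Δλ, Δψ) with Δψ = ln[tan(π/4+φ₂/2)/tan(π/4+φ₁/2)] = -0.2680, Δλ = -0.8639 → C = 252.76°
d = R·|Δφ| / |cos C| = 6375·0.18500 / 0.29630 = 3980 km

3980 km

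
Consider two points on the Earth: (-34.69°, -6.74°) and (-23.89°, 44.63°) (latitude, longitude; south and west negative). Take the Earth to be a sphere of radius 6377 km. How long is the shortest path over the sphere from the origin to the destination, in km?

Haversine: a = sin²(Δφ/2)+cos φ₁ cos φ₂ sin²(Δλ/2) = 0.15009;  σ = 2·atan2(√a,√(1−a))
σ = 45.587° → d = Rσ = 6377·0.79564 = 5074 km

5074 km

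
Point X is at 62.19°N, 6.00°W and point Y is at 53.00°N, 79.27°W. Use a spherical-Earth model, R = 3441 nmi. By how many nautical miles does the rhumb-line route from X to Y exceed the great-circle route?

Great circle: cos σ = sin φ₁ sin φ₂ + cos φ₁ cos φ₂ cos Δλ,  σ = 0.6645 rad → d_gc = 2286.59 nmi
Rhumb line: Δψ = -0.3012, q = Δφ/Δψ = 0.5325, d_rh = R√(Δφ²+q²Δλ²) = 2407.12 nmi
Excess = 2407.12 − 2286.59 = 120.53 ≈ 121 nmi

121 nmi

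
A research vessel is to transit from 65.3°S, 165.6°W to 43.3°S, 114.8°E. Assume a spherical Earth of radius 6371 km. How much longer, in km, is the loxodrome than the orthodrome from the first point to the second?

Great circle: cos σ = sin φ₁ sin φ₂ + cos φ₁ cos φ₂ cos Δλ,  σ = 0.8258 rad → d_gc = 5261.2 km
Rhumb line: Δψ = +0.6789, q = Δφ/Δψ = 0.5656, d_rh = R√(Δφ²+q²Δλ²) = 5571.8 km
Excess = 5571.8 − 5261.2 = 310.6 ≈ 311 km

311 km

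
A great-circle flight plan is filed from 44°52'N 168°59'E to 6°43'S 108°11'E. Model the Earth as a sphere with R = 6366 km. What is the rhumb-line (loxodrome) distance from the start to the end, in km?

Rhumb course C = atan2(Δλ, Δψ) with Δψ = ln[tan(π/4+φ₂/2)/tan(π/4+φ₁/2)] = -0.9956, Δλ = -1.0612 → C = 226.83°
d = R·|Δφ| / |cos C| = 6366·0.90030 / 0.68421 = 8376 km

8376 km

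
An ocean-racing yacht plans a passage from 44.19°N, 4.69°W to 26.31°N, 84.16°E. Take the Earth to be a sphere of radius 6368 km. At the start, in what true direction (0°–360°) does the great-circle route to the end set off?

N = sin Δλ·cos φ₂ = +0.8962;  D = cos φ₁ sin φ₂ − sin φ₁ cos φ₂ cos Δλ = +0.3053
initial course = atan2(N, D) = 71.19°

71.2°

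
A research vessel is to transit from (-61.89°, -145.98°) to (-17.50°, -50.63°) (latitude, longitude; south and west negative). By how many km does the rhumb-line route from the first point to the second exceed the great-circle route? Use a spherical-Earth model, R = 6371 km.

527 km

Great circle: cos σ = sin φ₁ sin φ₂ + cos φ₁ cos φ₂ cos Δλ,  σ = 1.3456 rad → d_gc = 8572.55 km
Rhumb line: Δψ = +1.0746, q = Δφ/Δψ = 0.7210, d_rh = R√(Δφ²+q²Δλ²) = 9099.09 km
Excess = 9099.09 − 8572.55 = 526.54 ≈ 527 km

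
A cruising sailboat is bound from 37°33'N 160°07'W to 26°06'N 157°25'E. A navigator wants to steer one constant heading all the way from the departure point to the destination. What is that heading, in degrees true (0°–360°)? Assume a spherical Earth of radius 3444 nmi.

Meridional parts: M(φ₁)=+0.7081, M(φ₂)=+0.4722 → ΔM = -0.2359;  Δλ = -0.7412 rad
tan C = Δλ / ΔM = +3.1420 → C = 252.35°

252.3°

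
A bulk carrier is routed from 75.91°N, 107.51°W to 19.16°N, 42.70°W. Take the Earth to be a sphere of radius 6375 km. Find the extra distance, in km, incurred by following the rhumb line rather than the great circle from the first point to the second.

Great circle: cos σ = sin φ₁ sin φ₂ + cos φ₁ cos φ₂ cos Δλ,  σ = 1.1415 rad → d_gc = 7277.2 km
Rhumb line: Δψ = -1.7500, q = Δφ/Δψ = 0.5660, d_rh = R√(Δφ²+q²Δλ²) = 7518.4 km
Excess = 7518.4 − 7277.2 = 241.2 ≈ 241 km

241 km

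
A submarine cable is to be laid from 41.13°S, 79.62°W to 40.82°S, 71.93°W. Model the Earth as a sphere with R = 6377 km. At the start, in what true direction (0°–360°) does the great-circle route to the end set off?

θ = atan2( sin Δλ·cos φ₂ ,  cos φ₁ sin φ₂ − sin φ₁ cos φ₂ cos Δλ )
  = atan2(+0.1013, +0.0009) = 89.47°

89.5°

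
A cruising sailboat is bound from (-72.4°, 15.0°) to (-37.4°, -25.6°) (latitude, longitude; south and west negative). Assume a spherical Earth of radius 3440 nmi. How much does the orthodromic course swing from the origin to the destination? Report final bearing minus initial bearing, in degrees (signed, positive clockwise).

+35.2°

At departure: θ₁ = atan2(sin Δλ cos φ₂, cos φ₁ sin φ₂ − sin φ₁ cos φ₂ cos Δλ) = 307.12°
At arrival: θ₂ = atan2(sin Δλ cos φ₁, −cos φ₂ sin φ₁ + sin φ₂ cos φ₁ cos Δλ) = 342.33°
Δθ = θ₂ − θ₁ = +35.2°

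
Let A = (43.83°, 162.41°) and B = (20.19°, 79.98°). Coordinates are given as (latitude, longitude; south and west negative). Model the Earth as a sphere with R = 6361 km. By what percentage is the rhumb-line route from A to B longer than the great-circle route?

3.0%

Great circle: σ = 1.2364 rad → d_gc = Rσ = 7864.7 km
Rhumb: Δφ = -0.4126, Δλ = -1.4387, Δψ = -0.4929, q = Δφ/Δψ = 0.8371 → d_rh = R√(Δφ²+q²Δλ²) = 8097.9 km
Excess = (8097.9 − 7864.7) / 7864.7 = 233.2 / 7864.7 = 2.97% ≈ 3.0%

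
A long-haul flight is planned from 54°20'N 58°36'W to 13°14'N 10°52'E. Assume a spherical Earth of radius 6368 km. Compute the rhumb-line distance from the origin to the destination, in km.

Δψ = ln[tan(π/4+φ₂/2)/tan(π/4+φ₁/2)] = -0.9011;  Δφ = -0.7173 rad,  Δλ = +1.2124 rad
q = Δφ/Δψ = 0.7961
d = R·√(Δφ² + q²Δλ²) = 6368·1.20257 = 7658 km

7658 km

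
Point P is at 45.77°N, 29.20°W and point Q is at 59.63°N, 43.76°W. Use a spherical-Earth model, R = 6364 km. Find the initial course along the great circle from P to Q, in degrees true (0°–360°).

N = sin Δλ·cos φ₂ = -0.1271;  D = cos φ₁ sin φ₂ − sin φ₁ cos φ₂ cos Δλ = +0.2512
initial course = atan2(N, D) = 333.16°

333.2°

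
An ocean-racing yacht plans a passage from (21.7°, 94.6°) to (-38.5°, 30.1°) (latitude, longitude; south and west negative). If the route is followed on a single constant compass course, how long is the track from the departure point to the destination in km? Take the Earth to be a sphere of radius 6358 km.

Rhumb course C = atan2(Δλ, Δψ) with Δψ = ln[tan(π/4+φ₂/2)/tan(π/4+φ₁/2)] = -1.1172, Δλ = -1.1257 → C = 225.22°
d = R·|Δφ| / |cos C| = 6358·1.05069 / 0.70442 = 9483 km

9483 km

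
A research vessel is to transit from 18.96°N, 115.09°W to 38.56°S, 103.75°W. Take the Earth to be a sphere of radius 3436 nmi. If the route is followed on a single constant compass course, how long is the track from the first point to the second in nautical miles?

Δψ = ln[tan(π/4+φ₂/2)/tan(π/4+φ₁/2)] = -1.0676;  Δφ = -1.0039 rad,  Δλ = +0.1979 rad
q = Δφ/Δψ = 0.9404
d = R·√(Δφ² + q²Δλ²) = 3436·1.02102 = 3508 nmi

3508 nmi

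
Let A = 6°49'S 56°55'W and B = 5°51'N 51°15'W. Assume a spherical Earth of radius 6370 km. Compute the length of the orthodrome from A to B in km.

Haversine: a = sin²(Δφ/2)+cos φ₁ cos φ₂ sin²(Δλ/2) = 0.01458;  σ = 2·atan2(√a,√(1−a))
σ = 13.872° → d = Rσ = 6370·0.24211 = 1542 km

1542 km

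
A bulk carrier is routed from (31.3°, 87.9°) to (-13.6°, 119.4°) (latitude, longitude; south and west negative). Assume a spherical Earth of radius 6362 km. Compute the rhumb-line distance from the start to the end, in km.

6013 km

Rhumb course C = atan2(Δλ, Δψ) with Δψ = ln[tan(π/4+φ₂/2)/tan(π/4+φ₁/2)] = -0.8153, Δλ = +0.5498 → C = 146.01°
d = R·|Δφ| / |cos C| = 6362·0.78365 / 0.82911 = 6013 km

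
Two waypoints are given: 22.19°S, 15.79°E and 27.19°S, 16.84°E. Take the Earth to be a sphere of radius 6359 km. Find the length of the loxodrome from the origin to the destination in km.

565 km

Δψ = ln[tan(π/4+φ₂/2)/tan(π/4+φ₁/2)] = -0.0961;  Δφ = -0.0873 rad,  Δλ = +0.0183 rad
q = Δφ/Δψ = 0.9082
d = R·√(Δφ² + q²Δλ²) = 6359·0.08884 = 565 km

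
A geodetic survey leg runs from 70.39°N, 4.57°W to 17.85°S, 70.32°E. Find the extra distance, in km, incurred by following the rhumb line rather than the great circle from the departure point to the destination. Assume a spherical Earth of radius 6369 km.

Great circle: cos σ = sin φ₁ sin φ₂ + cos φ₁ cos φ₂ cos Δλ,  σ = 1.7777 rad → d_gc = 11322.4 km
Rhumb line: Δψ = -2.0722, q = Δφ/Δψ = 0.7432, d_rh = R√(Δφ²+q²Δλ²) = 11597.0 km
Excess = 11597.0 − 11322.4 = 274.6 ≈ 275 km

275 km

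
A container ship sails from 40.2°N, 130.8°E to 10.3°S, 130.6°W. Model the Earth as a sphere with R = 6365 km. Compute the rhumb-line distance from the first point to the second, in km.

Δψ = ln[tan(π/4+φ₂/2)/tan(π/4+φ₁/2)] = -0.9482;  Δφ = -0.8814 rad,  Δλ = +1.7209 rad
q = Δφ/Δψ = 0.9295
d = R·√(Δφ² + q²Δλ²) = 6365·1.82637 = 11625 km

11625 km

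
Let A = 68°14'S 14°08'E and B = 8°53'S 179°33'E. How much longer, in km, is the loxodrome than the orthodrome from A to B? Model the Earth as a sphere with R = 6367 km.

Great circle: cos σ = sin φ₁ sin φ₂ + cos φ₁ cos φ₂ cos Δλ,  σ = 1.7836 rad → d_gc = 11355.93 km
Rhumb line: Δψ = +1.4932, q = Δφ/Δψ = 0.6937, d_rh = R√(Δφ²+q²Δλ²) = 14356.42 km
Excess = 14356.42 − 11355.93 = 3000.49 ≈ 3000 km

3000 km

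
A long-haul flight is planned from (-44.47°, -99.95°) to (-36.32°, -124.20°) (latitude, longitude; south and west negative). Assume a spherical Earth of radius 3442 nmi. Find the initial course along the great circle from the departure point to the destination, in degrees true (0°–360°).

285.5°

θ = atan2( sin Δλ·cos φ₂ ,  cos φ₁ sin φ₂ − sin φ₁ cos φ₂ cos Δλ )
  = atan2(-0.3309, +0.0920) = 285.53°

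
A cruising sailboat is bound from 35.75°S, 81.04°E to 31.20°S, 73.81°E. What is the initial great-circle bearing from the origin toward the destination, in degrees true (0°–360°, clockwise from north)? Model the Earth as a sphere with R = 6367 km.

θ = atan2( sin Δλ·cos φ₂ ,  cos φ₁ sin φ₂ − sin φ₁ cos φ₂ cos Δλ )
  = atan2(-0.1076, +0.0754) = 304.99°

305.0°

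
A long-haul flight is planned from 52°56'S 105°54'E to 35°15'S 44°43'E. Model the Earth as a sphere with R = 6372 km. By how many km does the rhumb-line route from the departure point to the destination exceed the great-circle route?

128 km

Great circle: cos σ = sin φ₁ sin φ₂ + cos φ₁ cos φ₂ cos Δλ,  σ = 0.7985 rad → d_gc = 5088.0 km
Rhumb line: Δψ = +0.4347, q = Δφ/Δψ = 0.7099, d_rh = R√(Δφ²+q²Δλ²) = 5215.6 km
Excess = 5215.6 − 5088.0 = 127.6 ≈ 128 km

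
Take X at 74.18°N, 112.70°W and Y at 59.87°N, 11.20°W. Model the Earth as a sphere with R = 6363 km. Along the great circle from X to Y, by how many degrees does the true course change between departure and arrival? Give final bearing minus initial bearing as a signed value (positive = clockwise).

+97.3°

Initial bearing θ₁ = atan2(sin Δλ cos φ₂, cos φ₁ sin φ₂ − sin φ₁ cos φ₂ cos Δλ) = 55.98°
Final bearing θ₂ = (initial bearing from the destination back to the start) + 180° = 153.25°
Δθ = θ₂ − θ₁ = +97.3°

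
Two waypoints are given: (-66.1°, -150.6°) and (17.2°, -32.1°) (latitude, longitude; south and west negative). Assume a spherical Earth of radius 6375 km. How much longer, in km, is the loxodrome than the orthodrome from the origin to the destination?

845 km

Great circle: cos σ = sin φ₁ sin φ₂ + cos φ₁ cos φ₂ cos Δλ,  σ = 2.0432 rad → d_gc = 13025.4 km
Rhumb line: Δψ = +1.8577, q = Δφ/Δψ = 0.7826, d_rh = R√(Δφ²+q²Δλ²) = 13870.2 km
Excess = 13870.2 − 13025.4 = 844.8 ≈ 845 km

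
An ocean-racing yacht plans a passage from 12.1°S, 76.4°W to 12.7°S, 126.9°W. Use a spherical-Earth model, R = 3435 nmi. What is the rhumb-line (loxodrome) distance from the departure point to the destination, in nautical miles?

2957 nmi

Δψ = ln[tan(π/4+φ₂/2)/tan(π/4+φ₁/2)] = -0.0107;  Δφ = -0.0105 rad,  Δλ = -0.8814 rad
q = Δφ/Δψ = 0.9767
d = R·√(Δφ² + q²Δλ²) = 3435·0.86089 = 2957 nmi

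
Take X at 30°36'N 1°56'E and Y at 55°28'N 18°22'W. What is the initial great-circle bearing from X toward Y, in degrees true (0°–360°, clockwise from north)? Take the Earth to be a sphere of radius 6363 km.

335.8°

θ = atan2( sin Δλ·cos φ₂ ,  cos φ₁ sin φ₂ − sin φ₁ cos φ₂ cos Δλ )
  = atan2(-0.1967, +0.4384) = 335.84°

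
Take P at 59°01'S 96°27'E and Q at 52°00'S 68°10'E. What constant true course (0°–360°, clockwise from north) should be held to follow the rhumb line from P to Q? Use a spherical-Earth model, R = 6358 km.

293.7°

Meridional parts: M(φ₁)=-1.2831, M(φ₂)=-1.0662 → ΔM = +0.2170;  Δλ = -0.4936 rad
tan C = Δλ / ΔM = -2.2751 → C = 293.73°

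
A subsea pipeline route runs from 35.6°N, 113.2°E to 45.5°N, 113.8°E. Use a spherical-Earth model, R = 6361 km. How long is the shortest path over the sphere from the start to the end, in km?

1100 km

Haversine: a = sin²(Δφ/2)+cos φ₁ cos φ₂ sin²(Δλ/2) = 0.00746;  σ = 2·atan2(√a,√(1−a))
σ = 9.910° → d = Rσ = 6361·0.17297 = 1100 km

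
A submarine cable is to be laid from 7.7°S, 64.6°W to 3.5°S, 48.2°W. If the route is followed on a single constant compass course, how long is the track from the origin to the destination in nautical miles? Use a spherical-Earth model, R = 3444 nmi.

Rhumb course C = atan2(Δλ, Δψ) with Δψ = ln[tan(π/4+φ₂/2)/tan(π/4+φ₁/2)] = +0.0737, Δλ = +0.2862 → C = 75.57°
d = R·|Δφ| / |cos C| = 3444·0.07330 / 0.24926 = 1013 nmi

1013 nmi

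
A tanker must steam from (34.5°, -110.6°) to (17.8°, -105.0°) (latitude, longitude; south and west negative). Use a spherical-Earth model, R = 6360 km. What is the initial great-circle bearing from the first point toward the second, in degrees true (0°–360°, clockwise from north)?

θ = atan2( sin Δλ·cos φ₂ ,  cos φ₁ sin φ₂ − sin φ₁ cos φ₂ cos Δλ )
  = atan2(+0.0929, -0.2848) = 161.93°

161.9°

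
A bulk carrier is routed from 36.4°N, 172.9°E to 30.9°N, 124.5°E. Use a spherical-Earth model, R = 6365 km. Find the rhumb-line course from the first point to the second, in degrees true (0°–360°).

Δψ = ln[tan(π/4+φ₂/2)/tan(π/4+φ₁/2)] = -0.1154
Δλ = -0.8447 rad (taken the short way round)
course = atan2(Δλ, Δψ) = 262.22°

262.2°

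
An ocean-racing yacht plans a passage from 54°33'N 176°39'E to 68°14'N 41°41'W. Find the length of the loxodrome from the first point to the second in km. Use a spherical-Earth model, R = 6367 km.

Rhumb course C = atan2(Δλ, Δψ) with Δψ = ln[tan(π/4+φ₂/2)/tan(π/4+φ₁/2)] = +0.5082, Δλ = +2.4725 → C = 78.38°
d = R·|Δφ| / |cos C| = 6367·0.23882 / 0.20135 = 7552 km

7552 km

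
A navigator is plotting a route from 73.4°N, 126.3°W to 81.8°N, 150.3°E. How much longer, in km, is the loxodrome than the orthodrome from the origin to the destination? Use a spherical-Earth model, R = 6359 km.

172 km

Great circle: cos σ = sin φ₁ sin φ₂ + cos φ₁ cos φ₂ cos Δλ,  σ = 0.3071 rad → d_gc = 1953.0 km
Rhumb line: Δψ = +0.7106, q = Δφ/Δψ = 0.2063, d_rh = R√(Δφ²+q²Δλ²) = 2125.1 km
Excess = 2125.1 − 1953.0 = 172.1 ≈ 172 km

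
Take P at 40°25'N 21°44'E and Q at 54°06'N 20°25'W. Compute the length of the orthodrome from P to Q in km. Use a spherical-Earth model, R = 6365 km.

Haversine: a = sin²(Δφ/2)+cos φ₁ cos φ₂ sin²(Δλ/2) = 0.07192;  σ = 2·atan2(√a,√(1−a))
σ = 31.111° → d = Rσ = 6365·0.54299 = 3456 km

3456 km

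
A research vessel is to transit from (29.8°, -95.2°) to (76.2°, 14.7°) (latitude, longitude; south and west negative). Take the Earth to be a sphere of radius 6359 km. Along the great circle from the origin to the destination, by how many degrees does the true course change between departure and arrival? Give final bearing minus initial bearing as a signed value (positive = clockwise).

+102.2°

Initial bearing θ₁ = atan2(sin Δλ cos φ₂, cos φ₁ sin φ₂ − sin φ₁ cos φ₂ cos Δλ) = 14.25°
Final bearing θ₂ = (initial bearing from the destination back to the start) + 180° = 116.42°
Δθ = θ₂ − θ₁ = +102.2°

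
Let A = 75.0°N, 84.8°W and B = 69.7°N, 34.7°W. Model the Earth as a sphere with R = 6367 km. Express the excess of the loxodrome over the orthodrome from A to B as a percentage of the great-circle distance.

3.0%

Great circle: σ = 0.2709 rad → d_gc = Rσ = 1724.9 km
Rhumb: Δφ = -0.0925, Δλ = +0.8744, Δψ = -0.3074, q = Δφ/Δψ = 0.3009 → d_rh = R√(Δφ²+q²Δλ²) = 1776.0 km
Excess = (1776.0 − 1724.9) / 1724.9 = 51.1 / 1724.9 = 2.96% ≈ 3.0%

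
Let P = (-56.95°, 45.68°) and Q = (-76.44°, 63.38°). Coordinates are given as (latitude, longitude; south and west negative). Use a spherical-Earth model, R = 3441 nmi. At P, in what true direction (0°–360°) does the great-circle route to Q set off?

168.3°

θ = atan2( sin Δλ·cos φ₂ ,  cos φ₁ sin φ₂ − sin φ₁ cos φ₂ cos Δλ )
  = atan2(+0.0713, -0.3429) = 168.26°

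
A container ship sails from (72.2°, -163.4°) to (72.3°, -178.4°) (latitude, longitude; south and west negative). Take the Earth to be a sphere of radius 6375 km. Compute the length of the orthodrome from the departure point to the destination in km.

cos σ = sin φ₁ sin φ₂ + cos φ₁ cos φ₂ cos Δλ
      = sin(72.20°)sin(72.30°) + cos(72.20°)cos(72.30°)cos(-15.00°) = 0.9968
σ = 4.562° → d = Rσ = 6375·0.07963 = 508 km

508 km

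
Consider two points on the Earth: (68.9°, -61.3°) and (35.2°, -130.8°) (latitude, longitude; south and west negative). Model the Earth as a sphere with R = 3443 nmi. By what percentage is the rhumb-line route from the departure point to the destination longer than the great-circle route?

Great circle: σ = 0.8753 rad → d_gc = Rσ = 3013.5 nmi
Rhumb: Δφ = -0.5882, Δλ = -1.2130, Δψ = -1.0236, q = Δφ/Δψ = 0.5746 → d_rh = R√(Δφ²+q²Δλ²) = 3140.1 nmi
Excess = (3140.1 − 3013.5) / 3013.5 = 126.6 / 3013.5 = 4.20% ≈ 4.2%

4.2%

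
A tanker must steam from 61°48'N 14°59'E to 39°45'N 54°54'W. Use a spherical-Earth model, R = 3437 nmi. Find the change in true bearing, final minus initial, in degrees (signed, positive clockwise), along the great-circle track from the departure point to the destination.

Initial bearing θ₁ = atan2(sin Δλ cos φ₂, cos φ₁ sin φ₂ − sin φ₁ cos φ₂ cos Δλ) = 275.47°
Final bearing θ₂ = (initial bearing from the destination back to the start) + 180° = 217.72°
Δθ = θ₂ − θ₁ = -57.7°

-57.7°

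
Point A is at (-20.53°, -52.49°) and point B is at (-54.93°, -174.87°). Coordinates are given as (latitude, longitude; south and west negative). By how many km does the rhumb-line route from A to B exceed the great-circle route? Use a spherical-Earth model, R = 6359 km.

Great circle: cos σ = sin φ₁ sin φ₂ + cos φ₁ cos φ₂ cos Δλ,  σ = 1.5719 rad → d_gc = 9995.9 km
Rhumb line: Δψ = -0.7859, q = Δφ/Δψ = 0.7640, d_rh = R√(Δφ²+q²Δλ²) = 11056.9 km
Excess = 11056.9 − 9995.9 = 1061.0 ≈ 1061 km

1061 km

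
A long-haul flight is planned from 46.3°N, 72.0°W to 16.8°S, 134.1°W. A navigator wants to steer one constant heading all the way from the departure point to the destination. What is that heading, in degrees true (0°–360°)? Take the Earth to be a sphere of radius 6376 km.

221.8°

Meridional parts: M(φ₁)=+0.9138, M(φ₂)=-0.2975 → ΔM = -1.2113;  Δλ = -1.0838 rad
tan C = Δλ / ΔM = +0.8948 → C = 221.82°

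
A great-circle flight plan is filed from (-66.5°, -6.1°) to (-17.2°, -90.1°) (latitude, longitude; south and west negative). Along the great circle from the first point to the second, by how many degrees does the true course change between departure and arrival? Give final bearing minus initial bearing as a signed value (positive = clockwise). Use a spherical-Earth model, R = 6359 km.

+66.9°

Initial bearing θ₁ = atan2(sin Δλ cos φ₂, cos φ₁ sin φ₂ − sin φ₁ cos φ₂ cos Δλ) = 268.41°
Final bearing θ₂ = (initial bearing from the destination back to the start) + 180° = 335.34°
Δθ = θ₂ − θ₁ = +66.9°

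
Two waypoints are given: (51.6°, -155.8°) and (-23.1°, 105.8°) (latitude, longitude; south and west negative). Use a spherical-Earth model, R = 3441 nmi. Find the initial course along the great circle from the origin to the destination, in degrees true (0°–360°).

N = sin Δλ·cos φ₂ = -0.9100;  D = cos φ₁ sin φ₂ − sin φ₁ cos φ₂ cos Δλ = -0.1384
initial course = atan2(N, D) = 261.35°

261.4°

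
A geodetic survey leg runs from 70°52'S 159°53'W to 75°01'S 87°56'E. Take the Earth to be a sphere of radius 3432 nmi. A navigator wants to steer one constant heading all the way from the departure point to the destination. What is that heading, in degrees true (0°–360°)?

Δψ = ln[tan(π/4+φ₂/2)/tan(π/4+φ₁/2)] = -0.2481
Δλ = -1.9580 rad (taken the short way round)
course = atan2(Δλ, Δψ) = 262.78°

262.8°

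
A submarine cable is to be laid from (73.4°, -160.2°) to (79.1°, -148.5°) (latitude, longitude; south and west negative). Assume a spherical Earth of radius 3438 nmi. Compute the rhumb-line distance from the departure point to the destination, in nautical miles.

Rhumb course C = atan2(Δλ, Δψ) with Δψ = ln[tan(π/4+φ₂/2)/tan(π/4+φ₁/2)] = +0.4246, Δλ = +0.2042 → C = 25.68°
d = R·|Δφ| / |cos C| = 3438·0.09948 / 0.90121 = 380 nmi

380 nmi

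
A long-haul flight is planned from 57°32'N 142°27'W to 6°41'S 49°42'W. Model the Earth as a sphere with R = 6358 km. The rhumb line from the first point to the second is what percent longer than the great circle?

Great circle: σ = 1.6949 rad → d_gc = Rσ = 10776.1 km
Rhumb: Δφ = -1.1208, Δλ = +1.6188, Δψ = -1.3508, q = Δφ/Δψ = 0.8297 → d_rh = R√(Δφ²+q²Δλ²) = 11122.4 km
Excess = (11122.4 − 10776.1) / 10776.1 = 346.3 / 10776.1 = 3.21% ≈ 3.2%

3.2%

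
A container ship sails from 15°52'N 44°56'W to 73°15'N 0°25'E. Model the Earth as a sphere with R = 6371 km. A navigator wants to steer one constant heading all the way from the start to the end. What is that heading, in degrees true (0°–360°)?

Δψ = ln[tan(π/4+φ₂/2)/tan(π/4+φ₁/2)] = +1.6353
Δλ = +0.7915 rad (taken the short way round)
course = atan2(Δλ, Δψ) = 25.83°

25.8°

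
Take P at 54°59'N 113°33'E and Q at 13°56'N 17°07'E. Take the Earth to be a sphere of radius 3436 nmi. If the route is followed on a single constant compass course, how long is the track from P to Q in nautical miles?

Δψ = ln[tan(π/4+φ₂/2)/tan(π/4+φ₁/2)] = -0.9081;  Δφ = -0.7165 rad,  Δλ = -1.6831 rad
q = Δφ/Δψ = 0.7890
d = R·√(Δφ² + q²Δλ²) = 3436·1.50882 = 5184 nmi

5184 nmi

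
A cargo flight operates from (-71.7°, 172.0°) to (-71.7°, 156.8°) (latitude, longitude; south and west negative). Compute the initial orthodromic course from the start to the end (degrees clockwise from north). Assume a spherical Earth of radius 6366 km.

262.8°

N = sin Δλ·cos φ₂ = -0.0823;  D = cos φ₁ sin φ₂ − sin φ₁ cos φ₂ cos Δλ = -0.0104
initial course = atan2(N, D) = 262.78°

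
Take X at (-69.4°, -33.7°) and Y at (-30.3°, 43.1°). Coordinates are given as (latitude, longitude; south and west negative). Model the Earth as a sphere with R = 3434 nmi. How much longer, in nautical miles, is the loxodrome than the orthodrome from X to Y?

171 nmi

Great circle: cos σ = sin φ₁ sin φ₂ + cos φ₁ cos φ₂ cos Δλ,  σ = 0.9984 rad → d_gc = 3428.6 nmi
Rhumb line: Δψ = +1.1499, q = Δφ/Δψ = 0.5935, d_rh = R√(Δφ²+q²Δλ²) = 3599.2 nmi
Excess = 3599.2 − 3428.6 = 170.6 ≈ 171 nmi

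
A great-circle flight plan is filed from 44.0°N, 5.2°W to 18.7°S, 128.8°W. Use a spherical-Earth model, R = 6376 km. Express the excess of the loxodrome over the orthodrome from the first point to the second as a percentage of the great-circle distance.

Great circle: σ = 2.2140 rad → d_gc = Rσ = 14116.6 km
Rhumb: Δφ = -1.0943, Δλ = -2.1572, Δψ = -1.1892, q = Δφ/Δψ = 0.9202 → d_rh = R√(Δφ²+q²Δλ²) = 14452.6 km
Excess = (14452.6 − 14116.6) / 14116.6 = 336.0 / 14116.6 = 2.38% ≈ 2.4%

2.4%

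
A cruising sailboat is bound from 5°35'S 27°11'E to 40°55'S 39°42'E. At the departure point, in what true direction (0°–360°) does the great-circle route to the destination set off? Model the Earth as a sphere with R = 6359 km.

N = sin Δλ·cos φ₂ = +0.1638;  D = cos φ₁ sin φ₂ − sin φ₁ cos φ₂ cos Δλ = -0.5801
initial course = atan2(N, D) = 164.23°

164.2°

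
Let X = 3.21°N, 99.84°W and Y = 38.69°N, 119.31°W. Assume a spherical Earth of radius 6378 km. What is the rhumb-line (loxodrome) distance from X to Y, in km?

4419 km

Δψ = ln[tan(π/4+φ₂/2)/tan(π/4+φ₁/2)] = +0.6773;  Δφ = +0.6192 rad,  Δλ = -0.3398 rad
q = Δφ/Δψ = 0.9143
d = R·√(Δφ² + q²Δλ²) = 6378·0.69281 = 4419 km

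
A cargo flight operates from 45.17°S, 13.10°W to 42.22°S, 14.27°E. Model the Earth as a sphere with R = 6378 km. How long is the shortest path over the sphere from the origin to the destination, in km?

cos σ = sin φ₁ sin φ₂ + cos φ₁ cos φ₂ cos Δλ
      = sin(-45.17°)sin(-42.22°) + cos(-45.17°)cos(-42.22°)cos(27.37°) = 0.9402
σ = 19.910° → d = Rσ = 6378·0.34750 = 2216 km

2216 km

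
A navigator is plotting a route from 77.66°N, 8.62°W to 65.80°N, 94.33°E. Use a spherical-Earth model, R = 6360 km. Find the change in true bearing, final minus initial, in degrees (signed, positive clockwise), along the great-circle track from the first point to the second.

At departure: θ₁ = atan2(sin Δλ cos φ₂, cos φ₁ sin φ₂ − sin φ₁ cos φ₂ cos Δλ) = 54.53°
At arrival: θ₂ = atan2(sin Δλ cos φ₁, −cos φ₂ sin φ₁ + sin φ₂ cos φ₁ cos Δλ) = 154.88°
Δθ = θ₂ − θ₁ = +100.3°

+100.3°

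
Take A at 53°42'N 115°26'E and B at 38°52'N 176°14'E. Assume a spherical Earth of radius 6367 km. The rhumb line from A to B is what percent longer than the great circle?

2.7%

Great circle: σ = 0.7516 rad → d_gc = Rσ = 4785.36 km
Rhumb: Δφ = -0.2589, Δλ = +1.0612, Δψ = -0.3780, q = Δφ/Δψ = 0.6849 → d_rh = R√(Δφ²+q²Δλ²) = 4912.22 km
Excess = (4912.22 − 4785.36) / 4785.36 = 126.86 / 4785.36 = 2.651% ≈ 2.7%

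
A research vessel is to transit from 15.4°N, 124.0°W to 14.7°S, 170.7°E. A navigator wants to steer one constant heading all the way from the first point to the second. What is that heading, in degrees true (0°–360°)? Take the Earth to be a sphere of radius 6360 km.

245.0°

Meridional parts: M(φ₁)=+0.2721, M(φ₂)=-0.2594 → ΔM = -0.5315;  Δλ = -1.1397 rad
tan C = Δλ / ΔM = +2.1443 → C = 245.00°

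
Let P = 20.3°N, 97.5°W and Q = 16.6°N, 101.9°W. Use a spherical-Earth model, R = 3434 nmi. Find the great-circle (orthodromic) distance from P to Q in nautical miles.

334 nmi

cos σ = sin φ₁ sin φ₂ + cos φ₁ cos φ₂ cos Δλ
      = sin(20.30°)sin(16.60°) + cos(20.30°)cos(16.60°)cos(-4.40°) = 0.9953
σ = 5.577° → d = Rσ = 3434·0.09734 = 334 nmi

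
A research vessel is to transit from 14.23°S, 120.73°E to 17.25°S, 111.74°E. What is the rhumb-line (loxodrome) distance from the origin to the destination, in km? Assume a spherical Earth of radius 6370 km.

Rhumb course C = atan2(Δλ, Δψ) with Δψ = ln[tan(π/4+φ₂/2)/tan(π/4+φ₁/2)] = -0.0548, Δλ = -0.1569 → C = 250.76°
d = R·|Δφ| / |cos C| = 6370·0.05271 / 0.32956 = 1019 km

1019 km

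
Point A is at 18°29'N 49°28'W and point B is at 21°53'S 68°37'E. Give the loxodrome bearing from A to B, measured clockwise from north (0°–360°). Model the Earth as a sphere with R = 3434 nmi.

109.3°

Δψ = ln[tan(π/4+φ₂/2)/tan(π/4+φ₁/2)] = -0.7199
Δλ = +2.0609 rad (taken the short way round)
course = atan2(Δλ, Δψ) = 109.26°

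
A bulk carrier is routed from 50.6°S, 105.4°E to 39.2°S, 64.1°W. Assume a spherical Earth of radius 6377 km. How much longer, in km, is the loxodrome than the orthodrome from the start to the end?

Great circle: cos σ = sin φ₁ sin φ₂ + cos φ₁ cos φ₂ cos Δλ,  σ = 1.5661 rad → d_gc = 9986.7 km
Rhumb line: Δψ = +0.2823, q = Δφ/Δψ = 0.7048, d_rh = R√(Δφ²+q²Δλ²) = 13357.3 km
Excess = 13357.3 − 9986.7 = 3370.6 ≈ 3371 km

3371 km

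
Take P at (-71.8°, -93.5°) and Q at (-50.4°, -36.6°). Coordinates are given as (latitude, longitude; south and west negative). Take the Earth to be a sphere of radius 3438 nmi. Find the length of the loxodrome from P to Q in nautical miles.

2032 nmi

Rhumb course C = atan2(Δλ, Δψ) with Δψ = ln[tan(π/4+φ₂/2)/tan(π/4+φ₁/2)] = +0.8099, Δλ = +0.9931 → C = 50.80°
d = R·|Δφ| / |cos C| = 3438·0.37350 / 0.63201 = 2032 nmi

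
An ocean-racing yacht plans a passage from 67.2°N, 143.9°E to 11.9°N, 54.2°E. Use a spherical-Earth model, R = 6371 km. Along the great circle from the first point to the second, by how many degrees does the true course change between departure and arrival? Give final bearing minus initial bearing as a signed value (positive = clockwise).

-71.1°

Initial bearing θ₁ = atan2(sin Δλ cos φ₂, cos φ₁ sin φ₂ − sin φ₁ cos φ₂ cos Δλ) = 274.39°
Final bearing θ₂ = (initial bearing from the destination back to the start) + 180° = 203.26°
Δθ = θ₂ − θ₁ = -71.1°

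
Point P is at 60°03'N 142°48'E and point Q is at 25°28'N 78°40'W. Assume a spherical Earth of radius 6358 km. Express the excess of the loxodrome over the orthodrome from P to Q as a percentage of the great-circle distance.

17.4%

Great circle: σ = 1.5360 rad → d_gc = Rσ = 9765.7 km
Rhumb: Δφ = -0.6036, Δλ = +2.4179, Δψ = -0.8588, q = Δφ/Δψ = 0.7028 → d_rh = R√(Δφ²+q²Δλ²) = 11465.5 km
Excess = (11465.5 − 9765.7) / 9765.7 = 1699.8 / 9765.7 = 17.41% ≈ 17.4%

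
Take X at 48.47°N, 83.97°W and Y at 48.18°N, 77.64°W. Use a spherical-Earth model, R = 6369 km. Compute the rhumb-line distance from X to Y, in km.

469 km

Δψ = ln[tan(π/4+φ₂/2)/tan(π/4+φ₁/2)] = -0.0076;  Δφ = -0.0051 rad,  Δλ = +0.1105 rad
q = Δφ/Δψ = 0.6649
d = R·√(Δφ² + q²Δλ²) = 6369·0.07363 = 469 km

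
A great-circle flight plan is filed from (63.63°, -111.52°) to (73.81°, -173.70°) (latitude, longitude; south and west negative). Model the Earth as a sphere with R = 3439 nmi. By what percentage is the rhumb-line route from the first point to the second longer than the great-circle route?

Great circle: σ = 0.4073 rad → d_gc = Rσ = 1400.6 nmi
Rhumb: Δφ = +0.1777, Δλ = -1.0852, Δψ = +0.4990, q = Δφ/Δψ = 0.3560 → d_rh = R√(Δφ²+q²Δλ²) = 1462.6 nmi
Excess = (1462.6 − 1400.6) / 1400.6 = 62.0 / 1400.6 = 4.43% ≈ 4.4%

4.4%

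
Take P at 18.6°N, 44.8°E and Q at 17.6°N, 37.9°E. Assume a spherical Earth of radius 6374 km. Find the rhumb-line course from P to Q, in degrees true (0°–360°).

Δψ = ln[tan(π/4+φ₂/2)/tan(π/4+φ₁/2)] = -0.0184
Δλ = -0.1204 rad (taken the short way round)
course = atan2(Δλ, Δψ) = 261.33°

261.3°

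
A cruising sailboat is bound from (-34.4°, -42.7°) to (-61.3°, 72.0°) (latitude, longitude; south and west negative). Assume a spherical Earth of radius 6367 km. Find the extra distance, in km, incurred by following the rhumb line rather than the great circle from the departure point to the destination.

938 km

Great circle: cos σ = sin φ₁ sin φ₂ + cos φ₁ cos φ₂ cos Δλ,  σ = 1.2345 rad → d_gc = 7860.1 km
Rhumb line: Δψ = -0.7232, q = Δφ/Δψ = 0.6492, d_rh = R√(Δφ²+q²Δλ²) = 8798.5 km
Excess = 8798.5 − 7860.1 = 938.4 ≈ 938 km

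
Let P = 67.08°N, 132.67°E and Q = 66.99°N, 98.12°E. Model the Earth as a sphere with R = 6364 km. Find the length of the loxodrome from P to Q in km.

Δψ = ln[tan(π/4+φ₂/2)/tan(π/4+φ₁/2)] = -0.0040;  Δφ = -0.0016 rad,  Δλ = -0.6030 rad
q = Δφ/Δψ = 0.3902
d = R·√(Δφ² + q²Δλ²) = 6364·0.23528 = 1497 km

1497 km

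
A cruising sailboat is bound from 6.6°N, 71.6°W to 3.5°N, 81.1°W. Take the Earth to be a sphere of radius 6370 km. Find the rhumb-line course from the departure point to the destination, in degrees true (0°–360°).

251.9°

Meridional parts: M(φ₁)=+0.1154, M(φ₂)=+0.0611 → ΔM = -0.0543;  Δλ = -0.1658 rad
tan C = Δλ / ΔM = +3.0522 → C = 251.86°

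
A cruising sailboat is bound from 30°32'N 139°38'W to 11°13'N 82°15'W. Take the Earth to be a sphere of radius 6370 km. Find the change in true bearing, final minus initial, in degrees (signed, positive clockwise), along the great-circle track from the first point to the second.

At departure: θ₁ = atan2(sin Δλ cos φ₂, cos φ₁ sin φ₂ − sin φ₁ cos φ₂ cos Δλ) = 96.97°
At arrival: θ₂ = atan2(sin Δλ cos φ₁, −cos φ₂ sin φ₁ + sin φ₂ cos φ₁ cos Δλ) = 119.35°
Δθ = θ₂ − θ₁ = +22.4°

+22.4°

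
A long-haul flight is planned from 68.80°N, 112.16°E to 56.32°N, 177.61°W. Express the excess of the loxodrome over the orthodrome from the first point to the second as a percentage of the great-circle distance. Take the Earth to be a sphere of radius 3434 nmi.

5.3%

Great circle: σ = 0.5667 rad → d_gc = Rσ = 1946.1 nmi
Rhumb: Δφ = -0.2178, Δλ = +1.2257, Δψ = -0.4808, q = Δφ/Δψ = 0.4530 → d_rh = R√(Δφ²+q²Δλ²) = 2048.4 nmi
Excess = (2048.4 − 1946.1) / 1946.1 = 102.3 / 1946.1 = 5.26% ≈ 5.3%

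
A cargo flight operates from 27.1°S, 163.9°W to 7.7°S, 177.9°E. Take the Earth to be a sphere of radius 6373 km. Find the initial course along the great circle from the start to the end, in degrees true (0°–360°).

315.0°

N = sin Δλ·cos φ₂ = -0.3095;  D = cos φ₁ sin φ₂ − sin φ₁ cos φ₂ cos Δλ = +0.3096
initial course = atan2(N, D) = 315.01°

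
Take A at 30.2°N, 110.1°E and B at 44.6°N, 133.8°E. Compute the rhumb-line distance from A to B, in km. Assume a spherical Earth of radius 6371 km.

2626 km

Rhumb course C = atan2(Δλ, Δψ) with Δψ = ln[tan(π/4+φ₂/2)/tan(π/4+φ₁/2)] = +0.3182, Δλ = +0.4136 → C = 52.43°
d = R·|Δφ| / |cos C| = 6371·0.25133 / 0.60972 = 2626 km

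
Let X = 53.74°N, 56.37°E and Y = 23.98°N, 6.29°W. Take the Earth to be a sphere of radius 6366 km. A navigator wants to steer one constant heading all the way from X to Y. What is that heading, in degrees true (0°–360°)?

237.9°

Δψ = ln[tan(π/4+φ₂/2)/tan(π/4+φ₁/2)] = -0.6852
Δλ = -1.0936 rad (taken the short way round)
course = atan2(Δλ, Δψ) = 237.93°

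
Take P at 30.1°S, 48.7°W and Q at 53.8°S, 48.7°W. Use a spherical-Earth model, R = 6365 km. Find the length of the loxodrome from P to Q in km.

Δψ = ln[tan(π/4+φ₂/2)/tan(π/4+φ₁/2)] = -0.5669;  Δφ = -0.4136 rad,  Δλ = +0.0000 rad
q = Δφ/Δψ = 0.7296
d = R·√(Δφ² + q²Δλ²) = 6365·0.41364 = 2633 km

2633 km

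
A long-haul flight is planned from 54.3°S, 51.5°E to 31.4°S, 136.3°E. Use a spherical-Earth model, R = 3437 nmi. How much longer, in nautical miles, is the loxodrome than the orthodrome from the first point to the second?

Great circle: cos σ = sin φ₁ sin φ₂ + cos φ₁ cos φ₂ cos Δλ,  σ = 1.0835 rad → d_gc = 3724.0 nmi
Rhumb line: Δψ = +0.5554, q = Δφ/Δψ = 0.7196, d_rh = R√(Δφ²+q²Δλ²) = 3910.0 nmi
Excess = 3910.0 − 3724.0 = 186.0 ≈ 186 nmi

186 nmi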